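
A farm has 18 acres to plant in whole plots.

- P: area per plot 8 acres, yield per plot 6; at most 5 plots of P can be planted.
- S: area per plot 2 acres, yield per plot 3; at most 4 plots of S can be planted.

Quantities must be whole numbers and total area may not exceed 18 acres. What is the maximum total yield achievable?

18

1×P and 4×S: area 16 ≤ 18, yield 1·6 + 4·3 = 18.
1×P and 3×S: area 14 ≤ 18, yield 1·6 + 3·3 = 15.
Best is 18.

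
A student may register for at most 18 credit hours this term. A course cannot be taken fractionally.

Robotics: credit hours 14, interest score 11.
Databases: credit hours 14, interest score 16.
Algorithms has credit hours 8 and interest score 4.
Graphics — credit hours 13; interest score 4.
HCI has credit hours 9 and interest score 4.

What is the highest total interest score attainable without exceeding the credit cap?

This is a 0-1 knapsack instance.
Algorithms + HCI: credit hours 8 + 9 = 17 ≤ 18, interest score 4 + 4 = 8.
Databases: credit hours 14 ≤ 18, interest score 16.
Robotics: credit hours 14 ≤ 18, interest score 11.
Best is Databases with total interest score 16.

16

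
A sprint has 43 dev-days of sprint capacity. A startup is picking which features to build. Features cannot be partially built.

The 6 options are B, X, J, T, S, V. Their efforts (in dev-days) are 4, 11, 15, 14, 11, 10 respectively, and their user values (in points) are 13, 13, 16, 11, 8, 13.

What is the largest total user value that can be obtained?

This is a 0-1 knapsack instance.
Take B, X, J, and V: effort 4 + 11 + 15 + 10 = 40 ≤ 43, user value 13 + 13 + 16 + 13 = 55.
No other feasible combination does better.

55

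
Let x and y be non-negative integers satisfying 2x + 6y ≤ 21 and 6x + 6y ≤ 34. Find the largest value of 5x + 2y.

25

Relaxing integrality, the LP optimum is 28.33 at (x,y) = (5.67, 0), which is not an integer point.
(x,y)=(5,0): 2·5+6·0=10≤21, 6·5+6·0=30≤34, objective 25.
(x,y)=(4,1): 2·4+6·1=14≤21, 6·4+6·1=30≤34, objective 22.
Maximum is 25 at (x,y)=(5,0).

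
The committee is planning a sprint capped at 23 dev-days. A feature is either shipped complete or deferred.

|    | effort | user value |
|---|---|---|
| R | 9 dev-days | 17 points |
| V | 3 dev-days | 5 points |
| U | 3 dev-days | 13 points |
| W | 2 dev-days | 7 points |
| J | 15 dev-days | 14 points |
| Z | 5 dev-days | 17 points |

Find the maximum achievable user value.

R + U + W + Z: effort 9 + 3 + 2 + 5 = 19 ≤ 23, user value 17 + 13 + 7 + 17 = 54.
R + V + U + W + Z: effort 9 + 3 + 3 + 2 + 5 = 22 ≤ 23, user value 17 + 5 + 13 + 7 + 17 = 59.
R + V + U + Z: effort 9 + 3 + 3 + 5 = 20 ≤ 23, user value 17 + 5 + 13 + 17 = 52.
Best is R, V, U, W, and Z with total user value 59.

59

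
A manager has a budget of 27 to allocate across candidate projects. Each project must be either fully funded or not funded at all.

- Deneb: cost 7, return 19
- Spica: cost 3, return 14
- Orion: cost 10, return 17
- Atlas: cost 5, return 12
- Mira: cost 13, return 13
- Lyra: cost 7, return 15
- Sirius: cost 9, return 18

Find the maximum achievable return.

Deneb + Spica + Orion + Lyra: cost 7 + 3 + 10 + 7 = 27 ≤ 27, return 19 + 14 + 17 + 15 = 65.
Deneb + Spica + Lyra + Sirius: cost 7 + 3 + 7 + 9 = 26 ≤ 27, return 19 + 14 + 15 + 18 = 66.
Best is Deneb, Spica, Lyra, and Sirius with total return 66.

66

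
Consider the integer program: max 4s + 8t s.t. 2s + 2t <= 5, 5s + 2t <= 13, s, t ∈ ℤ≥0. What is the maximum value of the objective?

Relaxing integrality, the LP optimum is 20.00 at (s,t) = (0, 2.5), which is not an integer point.
(s,t)=(0,2): 2·0+2·2=4≤5, 5·0+2·2=4≤13, objective 16.
(s,t)=(1,1): 2·1+2·1=4≤5, 5·1+2·1=7≤13, objective 12.
No feasible integer point exceeds 16.

16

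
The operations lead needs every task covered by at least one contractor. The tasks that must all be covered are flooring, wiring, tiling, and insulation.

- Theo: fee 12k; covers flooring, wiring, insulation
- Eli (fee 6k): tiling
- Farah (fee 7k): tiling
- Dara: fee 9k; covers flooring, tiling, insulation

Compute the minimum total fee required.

18

The greedy cost-per-new-task heuristic would pick Dara and Theo for 21, but a cheaper cover exists.
Choose Theo and Eli: together they cover flooring, wiring, tiling, insulation — every task.
Total fee: 12 + 6 = 18.
No cover costs less than 18.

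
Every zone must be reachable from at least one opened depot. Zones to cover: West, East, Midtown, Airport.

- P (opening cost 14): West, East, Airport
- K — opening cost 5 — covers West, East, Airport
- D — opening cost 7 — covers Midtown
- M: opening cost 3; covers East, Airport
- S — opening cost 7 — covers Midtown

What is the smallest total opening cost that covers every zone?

This is an integer covering problem.
The greedy cost-per-new-zone heuristic would pick M, K, and D for 15, but a cheaper cover exists.
Choose K and D: together they cover West, East, Midtown, Airport — every zone.
Total opening cost: 5 + 7 = 12.
No cover costs less than 12.

12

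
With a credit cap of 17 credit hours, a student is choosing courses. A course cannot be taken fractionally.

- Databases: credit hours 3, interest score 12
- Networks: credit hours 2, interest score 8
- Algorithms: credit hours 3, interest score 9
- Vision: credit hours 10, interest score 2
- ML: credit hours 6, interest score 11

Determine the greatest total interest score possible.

This is a 0-1 knapsack instance.
Databases + Networks + Algorithms + ML: credit hours 3 + 2 + 3 + 6 = 14 ≤ 17, interest score 12 + 8 + 9 + 11 = 40.
Databases + Algorithms + ML: credit hours 3 + 3 + 6 = 12 ≤ 17, interest score 12 + 9 + 11 = 32.
Best is Databases, Networks, Algorithms, and ML with total interest score 40.

40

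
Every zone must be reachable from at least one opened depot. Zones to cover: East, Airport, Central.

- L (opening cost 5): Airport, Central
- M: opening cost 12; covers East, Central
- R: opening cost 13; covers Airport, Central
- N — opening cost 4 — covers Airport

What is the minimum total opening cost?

16

The greedy cost-per-new-zone heuristic would pick L and M for 17, but a cheaper cover exists.
Choose M and N: together they cover East, Airport, Central — every zone.
Total opening cost: 12 + 4 = 16.
No cover costs less than 16.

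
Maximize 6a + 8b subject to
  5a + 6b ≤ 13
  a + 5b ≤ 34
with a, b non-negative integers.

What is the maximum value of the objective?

16

Relaxing integrality, the LP optimum is 17.33 at (a,b) = (0, 2.17), which is not an integer point.
(a,b)=(0,2): 5·0+6·2=12≤13, 1·0+5·2=10≤34, objective 16.
(a,b)=(1,1): 5·1+6·1=11≤13, 1·1+5·1=6≤34, objective 14.
The best lattice point is (0,2), giving 16.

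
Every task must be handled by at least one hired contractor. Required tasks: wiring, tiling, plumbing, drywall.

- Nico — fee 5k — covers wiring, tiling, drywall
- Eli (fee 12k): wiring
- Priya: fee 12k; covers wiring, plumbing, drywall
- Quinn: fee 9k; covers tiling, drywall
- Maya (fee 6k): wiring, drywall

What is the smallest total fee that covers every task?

Choose Nico and Priya: together they cover wiring, tiling, plumbing, drywall — every task.
Total fee: 5 + 12 = 17.
No cover costs less than 17.

17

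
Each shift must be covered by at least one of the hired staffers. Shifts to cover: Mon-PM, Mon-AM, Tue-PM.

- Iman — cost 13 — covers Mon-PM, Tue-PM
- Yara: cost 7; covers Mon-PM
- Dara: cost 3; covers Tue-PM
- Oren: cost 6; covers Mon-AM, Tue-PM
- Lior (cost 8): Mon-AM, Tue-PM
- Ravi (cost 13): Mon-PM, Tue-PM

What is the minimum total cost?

This is a weighted set-cover instance.
Choose Yara and Oren: together they cover Mon-PM, Mon-AM, Tue-PM — every shift.
Total cost: 7 + 6 = 13.

13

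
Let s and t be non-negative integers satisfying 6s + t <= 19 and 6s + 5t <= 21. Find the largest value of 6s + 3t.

18

Relaxing integrality, the LP optimum is 20.00 at (s,t) = (3.08, 0.5), which is not an integer point.
(s,t)=(3,0): 6·3+1·0=18≤19, 6·3+5·0=18≤21, objective 18.
(s,t)=(2,1): 6·2+1·1=13≤19, 6·2+5·1=17≤21, objective 15.
(s,t)=(2,0): 6·2+1·0=12≤19, 6·2+5·0=12≤21, objective 12.
Maximum is 18 at (s,t)=(3,0).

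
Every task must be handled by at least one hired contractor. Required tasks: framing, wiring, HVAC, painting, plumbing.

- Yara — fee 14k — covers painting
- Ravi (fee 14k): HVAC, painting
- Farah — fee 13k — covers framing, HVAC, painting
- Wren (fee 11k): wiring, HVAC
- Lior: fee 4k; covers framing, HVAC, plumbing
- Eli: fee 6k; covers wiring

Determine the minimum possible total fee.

Choose Farah, Lior, and Eli: together they cover framing, wiring, HVAC, painting, plumbing — every task.
Total fee: 13 + 4 + 6 = 23.
No cover costs less than 23.

23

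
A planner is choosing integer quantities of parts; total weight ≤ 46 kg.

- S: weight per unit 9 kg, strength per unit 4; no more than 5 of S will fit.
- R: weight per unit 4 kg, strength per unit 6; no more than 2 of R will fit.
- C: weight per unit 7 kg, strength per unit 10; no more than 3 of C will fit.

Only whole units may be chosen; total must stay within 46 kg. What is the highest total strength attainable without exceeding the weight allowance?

R has the best ratio (6/4); taking only R gives at most 2×6 = 12 (stopped by the supply cap of 2).
Mixing does better — 1×S, 2×R, and 3×C: weight 38 ≤ 46, strength 1·4 + 2·6 + 3·10 = 46.

46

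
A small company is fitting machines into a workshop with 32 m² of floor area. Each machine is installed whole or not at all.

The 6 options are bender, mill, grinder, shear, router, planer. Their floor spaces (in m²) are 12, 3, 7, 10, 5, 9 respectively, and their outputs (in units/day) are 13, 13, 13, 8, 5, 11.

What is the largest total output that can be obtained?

Take bender, mill, grinder, and planer: floor space 12 + 3 + 7 + 9 = 31 ≤ 32, output 13 + 13 + 13 + 11 = 50.
No other feasible combination does better.

50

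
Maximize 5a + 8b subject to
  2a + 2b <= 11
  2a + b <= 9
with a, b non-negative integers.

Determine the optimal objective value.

40

The continuous relaxation peaks at (0, 5.5) with value 44.00; rounding to a feasible lattice point costs some objective.
(a,b)=(0,5): 2·0+2·5=10≤11, 2·0+1·5=5≤9, objective 40.
(a,b)=(1,4): 2·1+2·4=10≤11, 2·1+1·4=6≤9, objective 37.
(a,b)=(0,4): 2·0+2·4=8≤11, 2·0+1·4=4≤9, objective 32.
No feasible integer point exceeds 40.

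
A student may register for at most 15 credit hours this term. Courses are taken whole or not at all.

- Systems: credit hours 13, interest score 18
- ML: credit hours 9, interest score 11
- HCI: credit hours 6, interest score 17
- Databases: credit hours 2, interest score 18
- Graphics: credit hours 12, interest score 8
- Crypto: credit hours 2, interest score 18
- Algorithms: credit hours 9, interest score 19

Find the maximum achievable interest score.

55

This is an integer program with binary decision variables.
Allowing fractional choices, the relaxed optimum would be about 63.6, but courses are indivisible.
HCI + Databases + Crypto: credit hours 6 + 2 + 2 = 10 ≤ 15, interest score 17 + 18 + 18 = 53.
Databases + Crypto + Algorithms: credit hours 2 + 2 + 9 = 13 ≤ 15, interest score 18 + 18 + 19 = 55.
ML + Databases + Crypto: credit hours 9 + 2 + 2 = 13 ≤ 15, interest score 11 + 18 + 18 = 47.
Best is Databases, Crypto, and Algorithms with total interest score 55.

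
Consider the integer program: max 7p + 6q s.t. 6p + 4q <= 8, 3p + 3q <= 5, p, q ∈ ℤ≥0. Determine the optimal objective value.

7

(p,q)=(1,0): 6·1+4·0=6≤8, 3·1+3·0=3≤5, objective 7.
(p,q)=(0,1): 6·0+4·1=4≤8, 3·0+3·1=3≤5, objective 6.
(p,q)=(0,0): 6·0+4·0=0≤8, 3·0+3·0=0≤5, objective 0.
Maximum is 7 at (p,q)=(1,0).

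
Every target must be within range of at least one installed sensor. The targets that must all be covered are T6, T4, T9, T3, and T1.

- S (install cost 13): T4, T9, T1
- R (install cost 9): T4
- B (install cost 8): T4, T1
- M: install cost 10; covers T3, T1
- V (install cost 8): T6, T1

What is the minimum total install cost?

The greedy cost-per-new-target heuristic would pick B, V, M, and S for 39, but a cheaper cover exists.
Choose S, M, and V: together they cover T6, T4, T9, T3, T1 — every target.
Total install cost: 13 + 10 + 8 = 31.
No cover costs less than 31.

31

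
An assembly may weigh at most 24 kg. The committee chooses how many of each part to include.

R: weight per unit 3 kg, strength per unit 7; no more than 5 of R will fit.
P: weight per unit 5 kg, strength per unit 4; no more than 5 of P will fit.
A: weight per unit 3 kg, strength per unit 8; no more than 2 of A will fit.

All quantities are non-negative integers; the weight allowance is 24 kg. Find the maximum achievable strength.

A has the best ratio (8/3); taking only A gives at most 2×8 = 16 (stopped by the supply cap of 2).
Mixing does better — 5×R and 2×A: weight 21 ≤ 24, strength 5·7 + 2·8 = 51.

51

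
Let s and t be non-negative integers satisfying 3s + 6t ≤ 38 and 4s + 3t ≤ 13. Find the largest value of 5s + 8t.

Relaxing integrality, the LP optimum is 34.67 at (s,t) = (0, 4.33), which is not an integer point.
(s,t)=(0,4): 3·0+6·4=24≤38, 4·0+3·4=12≤13, objective 32.
(s,t)=(1,3): 3·1+6·3=21≤38, 4·1+3·3=13≤13, objective 29.
(s,t)=(0,3): 3·0+6·3=18≤38, 4·0+3·3=9≤13, objective 24.
The best lattice point is (0,4), giving 32.

32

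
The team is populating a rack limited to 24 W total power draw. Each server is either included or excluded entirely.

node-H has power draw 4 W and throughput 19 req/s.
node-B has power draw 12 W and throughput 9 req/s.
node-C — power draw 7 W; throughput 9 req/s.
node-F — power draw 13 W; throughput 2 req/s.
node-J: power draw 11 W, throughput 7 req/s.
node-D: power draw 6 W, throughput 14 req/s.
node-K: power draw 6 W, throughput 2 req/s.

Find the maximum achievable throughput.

44

This is an integer program with binary decision variables.
node-H + node-C + node-D: power draw 4 + 7 + 6 = 17 ≤ 24, throughput 19 + 9 + 14 = 42.
node-H + node-C + node-D + node-K: power draw 4 + 7 + 6 + 6 = 23 ≤ 24, throughput 19 + 9 + 14 + 2 = 44.
node-H + node-B + node-D: power draw 4 + 12 + 6 = 22 ≤ 24, throughput 19 + 9 + 14 = 42.
Best is node-H, node-C, node-D, and node-K with total throughput 44.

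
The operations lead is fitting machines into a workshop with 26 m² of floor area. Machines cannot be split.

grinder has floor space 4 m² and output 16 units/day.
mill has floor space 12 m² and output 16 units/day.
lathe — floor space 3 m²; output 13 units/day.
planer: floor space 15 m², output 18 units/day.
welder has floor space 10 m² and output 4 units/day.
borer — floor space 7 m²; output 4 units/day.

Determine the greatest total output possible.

Treat it as a binary knapsack problem.
Allowing fractional choices, the relaxed optimum would be about 53.4, but machines are indivisible.
grinder + lathe + planer: floor space 4 + 3 + 15 = 22 ≤ 26, output 16 + 13 + 18 = 47.
grinder + mill + lathe + borer: floor space 4 + 12 + 3 + 7 = 26 ≤ 26, output 16 + 16 + 13 + 4 = 49.
Best is grinder, mill, lathe, and borer with total output 49.

49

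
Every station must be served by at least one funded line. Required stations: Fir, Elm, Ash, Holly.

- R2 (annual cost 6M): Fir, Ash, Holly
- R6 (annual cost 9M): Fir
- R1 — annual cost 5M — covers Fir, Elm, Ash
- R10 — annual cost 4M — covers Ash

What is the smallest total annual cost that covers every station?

This is an integer covering problem.
Choose R2 and R1: together they cover Fir, Elm, Ash, Holly — every station.
Total annual cost: 6 + 5 = 11.
No cover costs less than 11.

11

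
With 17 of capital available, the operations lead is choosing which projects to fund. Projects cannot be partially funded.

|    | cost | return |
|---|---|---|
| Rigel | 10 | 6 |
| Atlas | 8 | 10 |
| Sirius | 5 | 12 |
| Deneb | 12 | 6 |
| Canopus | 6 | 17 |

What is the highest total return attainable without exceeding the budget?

29

This is an integer program with binary decision variables.
Take Sirius and Canopus: cost 5 + 6 = 11 ≤ 17, return 12 + 17 = 29.
No other feasible combination does better.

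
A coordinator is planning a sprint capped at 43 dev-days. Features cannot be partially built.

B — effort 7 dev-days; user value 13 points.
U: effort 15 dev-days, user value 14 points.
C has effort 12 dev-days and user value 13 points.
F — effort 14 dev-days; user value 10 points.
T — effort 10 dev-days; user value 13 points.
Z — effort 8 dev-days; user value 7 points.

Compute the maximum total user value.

49

This is a 0-1 knapsack instance.
B + U + T + Z: effort 7 + 15 + 10 + 8 = 40 ≤ 43, user value 13 + 14 + 13 + 7 = 47.
B + C + F + T: effort 7 + 12 + 14 + 10 = 43 ≤ 43, user value 13 + 13 + 10 + 13 = 49.
Best is B, C, F, and T with total user value 49.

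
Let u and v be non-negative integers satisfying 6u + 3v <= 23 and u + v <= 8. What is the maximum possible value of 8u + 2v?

(u,v)=(3,1): 6·3+3·1=21≤23, 1·3+1·1=4≤8, objective 26.
(u,v)=(3,0): 6·3+3·0=18≤23, 1·3+1·0=3≤8, objective 24.
(u,v)=(2,2): 6·2+3·2=18≤23, 1·2+1·2=4≤8, objective 20.
(u,v)=(2,1): 6·2+3·1=15≤23, 1·2+1·1=3≤8, objective 18.
The best lattice point is (3,1), giving 26.

26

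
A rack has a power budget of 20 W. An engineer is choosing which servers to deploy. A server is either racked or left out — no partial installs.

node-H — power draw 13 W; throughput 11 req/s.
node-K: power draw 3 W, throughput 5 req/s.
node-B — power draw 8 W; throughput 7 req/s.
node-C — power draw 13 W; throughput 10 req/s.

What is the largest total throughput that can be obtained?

Allowing fractional choices, the relaxed optimum would be about 19.6, but servers are indivisible.
node-H + node-K: power draw 13 + 3 = 16 ≤ 20, throughput 11 + 5 = 16.
node-K + node-C: power draw 3 + 13 = 16 ≤ 20, throughput 5 + 10 = 15.
Best is node-H and node-K with total throughput 16.

16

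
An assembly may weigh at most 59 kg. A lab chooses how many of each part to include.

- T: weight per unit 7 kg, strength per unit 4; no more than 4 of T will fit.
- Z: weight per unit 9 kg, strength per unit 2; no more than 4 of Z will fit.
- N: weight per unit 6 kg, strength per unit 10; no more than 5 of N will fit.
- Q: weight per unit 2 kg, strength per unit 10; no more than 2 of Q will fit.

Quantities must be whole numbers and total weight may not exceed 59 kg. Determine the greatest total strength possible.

Take 3×T, 5×N, and 2×Q: weight 55 ≤ 59, strength 3·4 + 5·10 + 2·10 = 82.
Q has the best ratio (10/2) and is taken to its limit of 2; remaining capacity is filled optimally with the others.

82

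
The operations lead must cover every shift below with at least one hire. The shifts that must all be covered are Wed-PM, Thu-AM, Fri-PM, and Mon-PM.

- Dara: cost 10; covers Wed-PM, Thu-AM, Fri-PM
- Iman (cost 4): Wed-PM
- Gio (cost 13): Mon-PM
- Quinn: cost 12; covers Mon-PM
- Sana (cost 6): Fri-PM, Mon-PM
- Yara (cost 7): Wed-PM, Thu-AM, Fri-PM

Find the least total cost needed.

13

Choose Sana and Yara: together they cover Wed-PM, Thu-AM, Fri-PM, Mon-PM — every shift.
Total cost: 6 + 7 = 13.
No cover costs less than 13.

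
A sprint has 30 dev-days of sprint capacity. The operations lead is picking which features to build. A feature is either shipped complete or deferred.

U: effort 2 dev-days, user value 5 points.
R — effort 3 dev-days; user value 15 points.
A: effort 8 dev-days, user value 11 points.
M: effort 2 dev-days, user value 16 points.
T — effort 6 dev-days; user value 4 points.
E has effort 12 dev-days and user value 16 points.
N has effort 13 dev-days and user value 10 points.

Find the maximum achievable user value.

63

U + R + A + M + E: effort 2 + 3 + 8 + 2 + 12 = 27 ≤ 30, user value 5 + 15 + 11 + 16 + 16 = 63.
R + A + M + E: effort 3 + 8 + 2 + 12 = 25 ≤ 30, user value 15 + 11 + 16 + 16 = 58.
U + R + A + M + N: effort 2 + 3 + 8 + 2 + 13 = 28 ≤ 30, user value 5 + 15 + 11 + 16 + 10 = 57.
Best is U, R, A, M, and E with total user value 63.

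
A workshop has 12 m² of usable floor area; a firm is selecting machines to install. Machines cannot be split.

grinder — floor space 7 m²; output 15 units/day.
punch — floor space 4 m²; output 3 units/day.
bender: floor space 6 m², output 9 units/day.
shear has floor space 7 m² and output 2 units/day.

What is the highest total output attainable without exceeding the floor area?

18

Allowing fractional choices, the relaxed optimum would be about 22.5, but machines are indivisible.
grinder: floor space 7 ≤ 12, output 15.
grinder + punch: floor space 7 + 4 = 11 ≤ 12, output 15 + 3 = 18.
punch + bender: floor space 4 + 6 = 10 ≤ 12, output 3 + 9 = 12.
Best is grinder and punch with total output 18.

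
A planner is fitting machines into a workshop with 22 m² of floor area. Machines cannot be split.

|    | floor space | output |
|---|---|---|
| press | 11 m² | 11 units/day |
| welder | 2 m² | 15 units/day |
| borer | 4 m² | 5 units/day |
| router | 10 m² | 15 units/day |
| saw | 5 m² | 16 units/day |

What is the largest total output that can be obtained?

Treat it as a binary knapsack problem.
Allowing fractional choices, the relaxed optimum would be about 52.0, but machines are indivisible.
press + welder + borer + saw: floor space 11 + 2 + 4 + 5 = 22 ≤ 22, output 11 + 15 + 5 + 16 = 47.
welder + router + saw: floor space 2 + 10 + 5 = 17 ≤ 22, output 15 + 15 + 16 = 46.
welder + borer + router + saw: floor space 2 + 4 + 10 + 5 = 21 ≤ 22, output 15 + 5 + 15 + 16 = 51.
Best is welder, borer, router, and saw with total output 51.

51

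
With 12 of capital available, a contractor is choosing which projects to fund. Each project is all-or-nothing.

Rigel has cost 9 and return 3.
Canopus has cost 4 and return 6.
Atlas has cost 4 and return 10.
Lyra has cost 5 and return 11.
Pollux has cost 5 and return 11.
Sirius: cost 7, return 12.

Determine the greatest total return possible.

23

Allowing fractional choices, the relaxed optimum would be about 27.6, but projects are indivisible.
Pollux + Sirius: cost 5 + 7 = 12 ≤ 12, return 11 + 12 = 23.
Lyra + Sirius: cost 5 + 7 = 12 ≤ 12, return 11 + 12 = 23.
The maximum return is 23; one optimal choice is Lyra and Sirius.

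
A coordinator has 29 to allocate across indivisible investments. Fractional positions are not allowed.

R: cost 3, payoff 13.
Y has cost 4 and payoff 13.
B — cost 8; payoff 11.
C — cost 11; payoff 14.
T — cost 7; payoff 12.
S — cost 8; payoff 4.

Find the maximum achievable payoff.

52

Allowing fractional choices, the relaxed optimum would be about 57.9, but investments are indivisible.
R + B + C + T: cost 3 + 8 + 11 + 7 = 29 ≤ 29, payoff 13 + 11 + 14 + 12 = 50.
R + Y + C + T: cost 3 + 4 + 11 + 7 = 25 ≤ 29, payoff 13 + 13 + 14 + 12 = 52.
R + Y + B + C: cost 3 + 4 + 8 + 11 = 26 ≤ 29, payoff 13 + 13 + 11 + 14 = 51.
Best is R, Y, C, and T with total payoff 52.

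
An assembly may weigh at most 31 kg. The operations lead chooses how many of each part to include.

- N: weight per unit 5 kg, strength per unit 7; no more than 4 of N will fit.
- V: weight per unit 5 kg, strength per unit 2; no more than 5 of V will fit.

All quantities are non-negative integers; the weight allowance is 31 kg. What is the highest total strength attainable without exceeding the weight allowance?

32

4×N and 2×V: weight 30 ≤ 31, strength 4·7 + 2·2 = 32.
4×N and 1×V: weight 25 ≤ 31, strength 4·7 + 1·2 = 30.
Best is 32.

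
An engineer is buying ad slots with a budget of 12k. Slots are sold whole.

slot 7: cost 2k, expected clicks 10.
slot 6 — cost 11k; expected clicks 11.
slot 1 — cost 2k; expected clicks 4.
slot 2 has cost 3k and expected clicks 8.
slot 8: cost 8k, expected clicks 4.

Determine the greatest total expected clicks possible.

22

Take slot 7, slot 1, and slot 2: cost 2 + 2 + 3 = 7 ≤ 12, expected clicks 10 + 4 + 8 = 22.
No other feasible combination does better.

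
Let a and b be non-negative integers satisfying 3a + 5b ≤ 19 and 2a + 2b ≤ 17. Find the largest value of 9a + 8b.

The continuous relaxation peaks at (6.33, 0) with value 57.00; rounding to a feasible lattice point costs some objective.
(a,b)=(6,0): 3·6+5·0=18≤19, 2·6+2·0=12≤17, objective 54.
(a,b)=(5,0): 3·5+5·0=15≤19, 2·5+2·0=10≤17, objective 45.
The best lattice point is (6,0), giving 54.

54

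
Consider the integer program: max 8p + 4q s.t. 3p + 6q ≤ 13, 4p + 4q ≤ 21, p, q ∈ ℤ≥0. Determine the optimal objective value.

Relaxing integrality, the LP optimum is 34.67 at (p,q) = (4.33, 0), which is not an integer point.
(p,q)=(4,0): 3·4+6·0=12≤13, 4·4+4·0=16≤21, objective 32.
(p,q)=(3,0): 3·3+6·0=9≤13, 4·3+4·0=12≤21, objective 24.
Maximum is 32 at (p,q)=(4,0).

32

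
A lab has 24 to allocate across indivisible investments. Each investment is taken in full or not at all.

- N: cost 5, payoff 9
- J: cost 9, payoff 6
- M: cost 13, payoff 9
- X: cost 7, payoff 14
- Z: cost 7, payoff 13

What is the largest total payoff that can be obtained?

36

Allowing fractional choices, the relaxed optimum would be about 39.5, but investments are indivisible.
J + X + Z: cost 9 + 7 + 7 = 23 ≤ 24, payoff 6 + 14 + 13 = 33.
N + J + X: cost 5 + 9 + 7 = 21 ≤ 24, payoff 9 + 6 + 14 = 29.
N + X + Z: cost 5 + 7 + 7 = 19 ≤ 24, payoff 9 + 14 + 13 = 36.
Best is N, X, and Z with total payoff 36.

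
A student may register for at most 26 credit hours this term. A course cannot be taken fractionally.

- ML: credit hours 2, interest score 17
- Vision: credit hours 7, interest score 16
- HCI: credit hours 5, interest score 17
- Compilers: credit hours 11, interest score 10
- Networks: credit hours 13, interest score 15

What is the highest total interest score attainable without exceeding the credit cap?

Take ML, Vision, HCI, and Compilers: credit hours 2 + 7 + 5 + 11 = 25 ≤ 26, interest score 17 + 16 + 17 + 10 = 60.
No other feasible combination does better.

60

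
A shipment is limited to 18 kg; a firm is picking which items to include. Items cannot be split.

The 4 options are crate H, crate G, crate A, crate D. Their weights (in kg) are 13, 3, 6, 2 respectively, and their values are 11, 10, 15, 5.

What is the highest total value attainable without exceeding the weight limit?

30

Allowing fractional choices, the relaxed optimum would be about 35.9, but items are indivisible.
crate H + crate G + crate D: weight 13 + 3 + 2 = 18 ≤ 18, value 11 + 10 + 5 = 26.
crate G + crate A + crate D: weight 3 + 6 + 2 = 11 ≤ 18, value 10 + 15 + 5 = 30.
Best is crate G, crate A, and crate D with total value 30.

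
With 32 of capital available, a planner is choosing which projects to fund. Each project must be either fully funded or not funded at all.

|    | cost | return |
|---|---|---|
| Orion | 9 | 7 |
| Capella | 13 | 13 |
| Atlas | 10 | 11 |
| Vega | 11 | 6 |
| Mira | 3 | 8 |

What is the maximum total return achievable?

32

Allowing fractional choices, the relaxed optimum would be about 36.7, but projects are indivisible.
Capella + Atlas + Mira: cost 13 + 10 + 3 = 26 ≤ 32, return 13 + 11 + 8 = 32.
Orion + Capella + Mira: cost 9 + 13 + 3 = 25 ≤ 32, return 7 + 13 + 8 = 28.
Orion + Capella + Atlas: cost 9 + 13 + 10 = 32 ≤ 32, return 7 + 13 + 11 = 31.
Best is Capella, Atlas, and Mira with total return 32.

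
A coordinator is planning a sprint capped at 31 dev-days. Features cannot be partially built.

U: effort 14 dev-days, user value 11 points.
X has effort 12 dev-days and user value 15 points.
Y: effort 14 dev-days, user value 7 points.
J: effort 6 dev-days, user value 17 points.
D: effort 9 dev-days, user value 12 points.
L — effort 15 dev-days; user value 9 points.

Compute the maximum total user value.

44

U + J + D: effort 14 + 6 + 9 = 29 ≤ 31, user value 11 + 17 + 12 = 40.
J + D + L: effort 6 + 9 + 15 = 30 ≤ 31, user value 17 + 12 + 9 = 38.
X + J + D: effort 12 + 6 + 9 = 27 ≤ 31, user value 15 + 17 + 12 = 44.
Best is X, J, and D with total user value 44.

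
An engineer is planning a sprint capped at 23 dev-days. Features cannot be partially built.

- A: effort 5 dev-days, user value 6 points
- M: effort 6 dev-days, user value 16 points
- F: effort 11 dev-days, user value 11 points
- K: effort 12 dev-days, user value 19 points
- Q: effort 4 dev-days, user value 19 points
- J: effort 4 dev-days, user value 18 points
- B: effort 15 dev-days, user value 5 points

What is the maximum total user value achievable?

59

Take A, M, Q, and J: effort 5 + 6 + 4 + 4 = 19 ≤ 23, user value 6 + 16 + 19 + 18 = 59.
No other feasible combination does better.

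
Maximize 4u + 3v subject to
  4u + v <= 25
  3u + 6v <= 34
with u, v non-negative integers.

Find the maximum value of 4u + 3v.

(u,v)=(5,3): 4·5+1·3=23≤25, 3·5+6·3=33≤34, objective 29.
(u,v)=(6,1): 4·6+1·1=25≤25, 3·6+6·1=24≤34, objective 27.
(u,v)=(5,2): 4·5+1·2=22≤25, 3·5+6·2=27≤34, objective 26.
The best lattice point is (5,3), giving 29.

29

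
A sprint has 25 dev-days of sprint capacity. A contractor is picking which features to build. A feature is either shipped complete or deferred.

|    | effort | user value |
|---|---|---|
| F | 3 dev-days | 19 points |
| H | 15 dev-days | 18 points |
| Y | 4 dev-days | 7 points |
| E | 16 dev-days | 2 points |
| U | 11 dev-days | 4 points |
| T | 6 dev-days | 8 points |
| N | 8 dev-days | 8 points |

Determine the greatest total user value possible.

Treat it as a binary knapsack problem.
F + Y + T + N: effort 3 + 4 + 6 + 8 = 21 ≤ 25, user value 19 + 7 + 8 + 8 = 42.
F + H + Y: effort 3 + 15 + 4 = 22 ≤ 25, user value 19 + 18 + 7 = 44.
F + H + T: effort 3 + 15 + 6 = 24 ≤ 25, user value 19 + 18 + 8 = 45.
Best is F, H, and T with total user value 45.

45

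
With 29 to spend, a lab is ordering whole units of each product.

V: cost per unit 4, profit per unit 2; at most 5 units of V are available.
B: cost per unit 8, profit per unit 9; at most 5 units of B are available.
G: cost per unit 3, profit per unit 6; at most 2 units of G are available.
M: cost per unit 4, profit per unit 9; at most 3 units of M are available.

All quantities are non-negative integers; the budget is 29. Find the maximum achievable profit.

2×B and 3×M: cost 28 ≤ 29, profit 2·9 + 3·9 = 45.
1×B, 2×G, and 3×M: cost 26 ≤ 29, profit 1·9 + 2·6 + 3·9 = 48.
Best is 48.

48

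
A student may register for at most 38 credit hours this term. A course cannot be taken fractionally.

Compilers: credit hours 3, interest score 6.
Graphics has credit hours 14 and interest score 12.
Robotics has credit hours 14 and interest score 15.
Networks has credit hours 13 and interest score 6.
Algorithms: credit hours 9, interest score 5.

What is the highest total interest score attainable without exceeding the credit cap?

33

Graphics + Robotics + Algorithms: credit hours 14 + 14 + 9 = 37 ≤ 38, interest score 12 + 15 + 5 = 32.
Compilers + Graphics + Robotics: credit hours 3 + 14 + 14 = 31 ≤ 38, interest score 6 + 12 + 15 = 33.
Best is Compilers, Graphics, and Robotics with total interest score 33.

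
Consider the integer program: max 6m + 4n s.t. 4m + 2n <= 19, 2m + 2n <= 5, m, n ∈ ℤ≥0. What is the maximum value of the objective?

12

The continuous relaxation peaks at (2.5, 0) with value 15.00; rounding to a feasible lattice point costs some objective.
(m,n)=(2,0): 4·2+2·0=8≤19, 2·2+2·0=4≤5, objective 12.
(m,n)=(1,1): 4·1+2·1=6≤19, 2·1+2·1=4≤5, objective 10.
(m,n)=(1,0): 4·1+2·0=4≤19, 2·1+2·0=2≤5, objective 6.
The best lattice point is (2,0), giving 12.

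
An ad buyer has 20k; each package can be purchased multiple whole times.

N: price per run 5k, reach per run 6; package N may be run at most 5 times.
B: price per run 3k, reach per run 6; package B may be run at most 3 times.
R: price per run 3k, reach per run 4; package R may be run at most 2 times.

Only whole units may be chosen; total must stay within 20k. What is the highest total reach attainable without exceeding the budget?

B has the best ratio (6/3); taking only B gives at most 3×6 = 18 (stopped by the supply cap of 3).
Mixing does better — 1×N, 3×B, and 2×R: price 20 ≤ 20, reach 1·6 + 3·6 + 2·4 = 32.

32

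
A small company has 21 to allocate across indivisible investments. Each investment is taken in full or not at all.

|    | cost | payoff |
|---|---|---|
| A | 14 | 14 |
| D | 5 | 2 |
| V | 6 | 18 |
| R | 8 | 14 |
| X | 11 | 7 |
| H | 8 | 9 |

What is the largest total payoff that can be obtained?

34

Allowing fractional choices, the relaxed optimum would be about 39.9, but investments are indivisible.
A + V: cost 14 + 6 = 20 ≤ 21, payoff 14 + 18 = 32.
V + R: cost 6 + 8 = 14 ≤ 21, payoff 18 + 14 = 32.
D + V + R: cost 5 + 6 + 8 = 19 ≤ 21, payoff 2 + 18 + 14 = 34.
Best is D, V, and R with total payoff 34.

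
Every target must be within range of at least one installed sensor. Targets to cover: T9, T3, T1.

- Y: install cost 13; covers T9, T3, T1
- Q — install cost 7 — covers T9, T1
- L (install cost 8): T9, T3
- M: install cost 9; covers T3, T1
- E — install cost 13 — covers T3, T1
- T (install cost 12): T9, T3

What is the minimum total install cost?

13

The greedy cost-per-new-target heuristic would pick Q and L for 15, but a cheaper cover exists.
Y alone covers T9, T3, T1 — every target.
Total install cost: 13.
No cover costs less than 13.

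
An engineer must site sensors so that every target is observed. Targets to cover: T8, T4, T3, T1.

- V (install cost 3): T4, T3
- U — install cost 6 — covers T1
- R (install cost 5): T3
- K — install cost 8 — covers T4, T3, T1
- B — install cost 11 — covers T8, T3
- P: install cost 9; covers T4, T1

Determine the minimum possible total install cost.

19

This is a weighted set-cover instance.
Choose K and B: together they cover T8, T4, T3, T1 — every target.
Total install cost: 8 + 11 = 19.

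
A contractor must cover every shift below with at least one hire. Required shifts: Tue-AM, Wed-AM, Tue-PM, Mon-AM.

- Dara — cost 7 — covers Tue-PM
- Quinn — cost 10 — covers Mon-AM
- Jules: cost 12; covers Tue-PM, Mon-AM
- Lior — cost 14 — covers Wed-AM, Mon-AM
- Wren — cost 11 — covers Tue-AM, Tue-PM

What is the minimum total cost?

Choose Lior and Wren: together they cover Tue-AM, Wed-AM, Tue-PM, Mon-AM — every shift.
Total cost: 14 + 11 = 25.

25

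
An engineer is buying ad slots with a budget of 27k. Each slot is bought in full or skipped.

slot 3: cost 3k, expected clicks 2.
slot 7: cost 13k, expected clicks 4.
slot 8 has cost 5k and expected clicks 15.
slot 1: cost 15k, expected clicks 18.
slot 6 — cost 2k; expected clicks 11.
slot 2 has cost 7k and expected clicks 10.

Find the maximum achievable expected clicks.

Take slot 3, slot 8, slot 1, and slot 6: cost 3 + 5 + 15 + 2 = 25 ≤ 27, expected clicks 2 + 15 + 18 + 11 = 46.
No other feasible combination does better.

46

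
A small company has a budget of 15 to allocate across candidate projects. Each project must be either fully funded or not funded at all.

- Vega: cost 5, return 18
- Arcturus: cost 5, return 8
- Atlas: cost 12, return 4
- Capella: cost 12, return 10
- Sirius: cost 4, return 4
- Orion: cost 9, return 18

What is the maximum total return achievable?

36

Allowing fractional choices, the relaxed optimum would be about 37.6, but projects are indivisible.
Vega + Arcturus + Sirius: cost 5 + 5 + 4 = 14 ≤ 15, return 18 + 8 + 4 = 30.
Vega + Orion: cost 5 + 9 = 14 ≤ 15, return 18 + 18 = 36.
Vega + Arcturus: cost 5 + 5 = 10 ≤ 15, return 18 + 8 = 26.
Best is Vega and Orion with total return 36.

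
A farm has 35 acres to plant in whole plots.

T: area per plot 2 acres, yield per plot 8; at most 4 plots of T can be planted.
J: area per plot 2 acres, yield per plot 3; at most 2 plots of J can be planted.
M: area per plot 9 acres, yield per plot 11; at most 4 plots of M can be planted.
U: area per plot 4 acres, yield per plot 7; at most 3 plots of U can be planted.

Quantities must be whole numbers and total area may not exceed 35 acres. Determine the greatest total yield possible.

T has the best ratio (8/2); taking only T gives at most 4×8 = 32 (stopped by the supply cap of 4).
Mixing does better — 4×T, 2×J, 1×M, and 3×U: area 33 ≤ 35, yield 4·8 + 2·3 + 1·11 + 3·7 = 70.

70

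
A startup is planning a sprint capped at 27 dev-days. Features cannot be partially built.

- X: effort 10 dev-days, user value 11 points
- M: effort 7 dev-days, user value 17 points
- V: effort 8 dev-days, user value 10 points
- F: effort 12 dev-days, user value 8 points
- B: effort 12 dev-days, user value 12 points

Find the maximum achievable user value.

Take M, V, and B: effort 7 + 8 + 12 = 27 ≤ 27, user value 17 + 10 + 12 = 39.
No other feasible combination does better.

39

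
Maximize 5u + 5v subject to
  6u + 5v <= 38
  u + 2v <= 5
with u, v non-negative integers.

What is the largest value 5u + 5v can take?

25

(u,v)=(5,0): 6·5+5·0=30≤38, 1·5+2·0=5≤5, objective 25.
(u,v)=(4,0): 6·4+5·0=24≤38, 1·4+2·0=4≤5, objective 20.
The best lattice point is (5,0), giving 25.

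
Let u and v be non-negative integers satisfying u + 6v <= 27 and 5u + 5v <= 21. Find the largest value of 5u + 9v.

36

Relaxing integrality, the LP optimum is 37.80 at (u,v) = (0, 4.2), which is not an integer point.
(u,v)=(0,4): 1·0+6·4=24≤27, 5·0+5·4=20≤21, objective 36.
(u,v)=(1,3): 1·1+6·3=19≤27, 5·1+5·3=20≤21, objective 32.
(u,v)=(0,3): 1·0+6·3=18≤27, 5·0+5·3=15≤21, objective 27.
No feasible integer point exceeds 36.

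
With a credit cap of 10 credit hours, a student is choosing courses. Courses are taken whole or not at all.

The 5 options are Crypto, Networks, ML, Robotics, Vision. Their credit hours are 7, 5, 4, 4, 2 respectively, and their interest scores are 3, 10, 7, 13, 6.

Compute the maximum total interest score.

This is a 0-1 knapsack instance.
Allowing fractional choices, the relaxed optimum would be about 27.0, but courses are indivisible.
ML + Robotics: credit hours 4 + 4 = 8 ≤ 10, interest score 7 + 13 = 20.
ML + Robotics + Vision: credit hours 4 + 4 + 2 = 10 ≤ 10, interest score 7 + 13 + 6 = 26.
Networks + Robotics: credit hours 5 + 4 = 9 ≤ 10, interest score 10 + 13 = 23.
Best is ML, Robotics, and Vision with total interest score 26.

26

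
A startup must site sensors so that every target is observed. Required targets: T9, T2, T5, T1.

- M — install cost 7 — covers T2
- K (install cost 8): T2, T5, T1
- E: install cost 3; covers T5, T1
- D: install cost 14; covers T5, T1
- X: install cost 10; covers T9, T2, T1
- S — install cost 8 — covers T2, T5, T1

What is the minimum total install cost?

This is an integer covering problem.
Choose E and X: together they cover T9, T2, T5, T1 — every target.
Total install cost: 3 + 10 = 13.

13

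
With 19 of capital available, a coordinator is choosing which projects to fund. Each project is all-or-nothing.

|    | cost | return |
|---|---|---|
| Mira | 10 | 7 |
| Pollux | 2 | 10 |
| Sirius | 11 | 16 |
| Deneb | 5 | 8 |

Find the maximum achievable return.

This is an integer program with binary decision variables.
Allowing fractional choices, the relaxed optimum would be about 34.7, but projects are indivisible.
Pollux + Sirius + Deneb: cost 2 + 11 + 5 = 18 ≤ 19, return 10 + 16 + 8 = 34.
Pollux + Sirius: cost 2 + 11 = 13 ≤ 19, return 10 + 16 = 26.
Mira + Pollux + Deneb: cost 10 + 2 + 5 = 17 ≤ 19, return 7 + 10 + 8 = 25.
Best is Pollux, Sirius, and Deneb with total return 34.

34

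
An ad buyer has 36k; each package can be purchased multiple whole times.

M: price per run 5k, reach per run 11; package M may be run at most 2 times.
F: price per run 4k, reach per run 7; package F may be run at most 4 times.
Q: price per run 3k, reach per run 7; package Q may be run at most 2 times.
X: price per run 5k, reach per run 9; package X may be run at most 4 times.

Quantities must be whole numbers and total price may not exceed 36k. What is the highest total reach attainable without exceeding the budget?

This is a bounded integer knapsack.
Take 2×M, 2×Q, and 4×X: price 36 ≤ 36, reach 2·11 + 2·7 + 4·9 = 72.
Q has the best ratio (7/3) and is taken to its limit of 2; remaining capacity is filled optimally with the others.

72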